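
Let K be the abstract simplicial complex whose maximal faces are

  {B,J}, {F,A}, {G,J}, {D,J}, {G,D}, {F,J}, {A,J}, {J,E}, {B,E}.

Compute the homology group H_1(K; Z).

H_1 ≅ Z^3.

Take the total order A < B < D < E < F < G < J on the vertex set. Then K (dimension 1) consists of the simplices:

  0-simplices (7): A, B, D, E, F, G, J
  1-simplices (9): AF, AJ, BE, BJ, DG, DJ, EJ, FJ, GJ

giving chain groups C_0 ≅ Z^7, C_1 ≅ Z^9.

Boundary ∂_1: C_1 → C_0 maps an edge to its endpoints' difference, ∂[p,q] = q − p.
The resulting 7×9 matrix has rank 6, and its Smith normal form has invariant factors (1,1,1,1,1,1).

Reading off H_k = ker ∂_k / im ∂_{k+1}:

  H_1: rank ker ∂_1 − rank ∂_2 = (9 − 6) − 0 = 3, and there is no ∂_2, so H_1 = Z^3.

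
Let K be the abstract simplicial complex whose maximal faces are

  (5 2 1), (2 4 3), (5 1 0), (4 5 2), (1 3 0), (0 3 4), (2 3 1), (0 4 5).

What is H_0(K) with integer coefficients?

We work with the vertex ordering 0 < 1 < 2 < 3 < 4 < 5. The simplices of K, each written with vertices in increasing order, are:

  0-simplices (6): [0], [1], [2], [3], [4], [5]
  1-simplices (12): [0,1], [0,3], [0,4], [0,5], [1,2], [1,3], [1,5], [2,3], [2,4], [2,5], [3,4], [4,5]
  2-simplices (8): [0,1,3], [0,1,5], [0,3,4], [0,4,5], [1,2,3], [1,2,5], [2,3,4], [2,4,5]

so the chain groups are C_0 ≅ Z^6, C_1 ≅ Z^12, C_2 ≅ Z^8.

The boundary map ∂_1: C_1 → C_0 sends each edge [p,q] (with p < q) to q − p.
This gives a 6×12 integer matrix of rank 5; reducing to Smith normal form yields diagonal entries (1,1,1,1,1).

∂_2: C_2 → C_1 acts by ∂[p,q,r] = [q,r] − [p,r] + [p,q]. For instance
  ∂[1,2,5] = [2,5] − [1,5] + [1,2],
  ∂[0,1,3] = [1,3] − [0,3] + [0,1].
The resulting 12×8 matrix has rank 7, and its Smith normal form has invariant factors (1,1,1,1,1,1,1).

Reading off H_k = ker ∂_k / im ∂_{k+1}:

  H_0: rank C_0 − rank ∂_1 = 6 − 5 = 1, and the invariant factors of ∂_1 are all 1, so H_0 ≅ Z.

H_0 ≅ Z.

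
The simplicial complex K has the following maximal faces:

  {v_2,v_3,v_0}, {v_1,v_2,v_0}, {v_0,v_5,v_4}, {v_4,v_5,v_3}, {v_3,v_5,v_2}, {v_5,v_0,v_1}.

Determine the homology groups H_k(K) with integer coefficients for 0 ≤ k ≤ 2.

Order the vertices as v_0 < v_1 < v_2 < v_3 < v_4 < v_5. Listing each simplex with vertices in this order, K has dimension 2 with simplices:

  0-simplices (6): [v_0], [v_1], [v_2], [v_3], [v_4], [v_5]
  1-simplices (12): [v_0,v_1], [v_0,v_2], [v_0,v_3], [v_0,v_4], [v_0,v_5], [v_1,v_2], [v_1,v_5], [v_2,v_3], [v_2,v_5], [v_3,v_4], [v_3,v_5], [v_4,v_5]
  2-simplices (6): [v_0,v_1,v_2], [v_0,v_1,v_5], [v_0,v_2,v_3], [v_0,v_4,v_5], [v_2,v_3,v_5], [v_3,v_4,v_5]

giving chain groups C_0 ≅ Z^6, C_1 ≅ Z^12, C_2 ≅ Z^6.

The boundary map ∂_1: C_1 → C_0 sends each edge [p,q] (with p < q) to q − p. For instance
  ∂[v_2,v_5] = [v_5] − [v_2].
The 6×12 boundary matrix has rank 5 and Smith normal form diag(1,1,1,1,1).

The boundary map ∂_2: C_2 → C_1 maps a triangle to the signed sum of its edges. For instance
  ∂[v_3,v_4,v_5] = [v_4,v_5] − [v_3,v_5] + [v_3,v_4],
  ∂[v_0,v_1,v_2] = [v_1,v_2] − [v_0,v_2] + [v_0,v_1].
The resulting 12×6 matrix has rank 6, and its Smith normal form has invariant factors (1,1,1,1,1,1).

Now H_k = ker ∂_k / im ∂_{k+1}, so:

  H_0: rank C_0 − rank ∂_1 = 6 − 5 = 1, and the invariant factors of ∂_1 are all 1, so H_0 ≅ Z.
  H_1: rank ker ∂_1 − rank ∂_2 = (12 − 5) − 6 = 1, and the invariant factors of ∂_2 are all 1, so H_1 ≅ Z.
  H_2: rank ker ∂_2 − rank ∂_3 = (6 − 6) − 0 = 0, and there is no ∂_3, so H_2 ≅ 0.

As a check, the Euler characteristic is 6 − 12 + 6 = 0, which agrees with 1 − 1 + 0 = 0.

H_0 ≅ Z,  H_1 ≅ Z,  H_2 = 0.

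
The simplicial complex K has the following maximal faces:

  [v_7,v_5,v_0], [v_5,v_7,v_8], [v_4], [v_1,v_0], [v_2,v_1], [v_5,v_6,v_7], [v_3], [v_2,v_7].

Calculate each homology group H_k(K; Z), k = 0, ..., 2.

Take the total order v_0 < v_1 < v_2 < v_3 < v_4 < v_5 < v_6 < v_7 < v_8 on the vertex set. Then K (dimension 2) consists of the simplices:

  0-simplices (9): [v_0], [v_1], [v_2], [v_3], [v_4], [v_5], [v_6], [v_7], [v_8]
  1-simplices (10): [v_0,v_1], [v_0,v_5], [v_0,v_7], [v_1,v_2], [v_2,v_7], [v_5,v_6], [v_5,v_7], [v_5,v_8], [v_6,v_7], [v_7,v_8]
  2-simplices (3): [v_0,v_5,v_7], [v_5,v_6,v_7], [v_5,v_7,v_8]

so the chain groups are C_0 ≅ Z^9, C_1 ≅ Z^10, C_2 ≅ Z^3.

Boundary ∂_1: C_1 → C_0 maps an edge to its endpoints' difference, ∂[p,q] = q − p.
This gives a 9×10 integer matrix of rank 6; reducing to Smith normal form yields diagonal entries (1,1,1,1,1,1).

Boundary ∂_2: C_2 → C_1 acts by ∂[p,q,r] = [q,r] − [p,r] + [p,q]. For instance
  ∂[v_0,v_5,v_7] = [v_5,v_7] − [v_0,v_7] + [v_0,v_5],
  ∂[v_5,v_6,v_7] = [v_6,v_7] − [v_5,v_7] + [v_5,v_6].
This gives a 10×3 integer matrix of rank 3; reducing to Smith normal form yields diagonal entries (1,1,1).

Reading off H_k = ker ∂_k / im ∂_{k+1}:

  H_0: rank C_0 − rank ∂_1 = 9 − 6 = 3, and the invariant factors of ∂_1 are all 1, so H_0 = Z^3.
  H_1: rank ker ∂_1 − rank ∂_2 = (10 − 6) − 3 = 1, and the invariant factors of ∂_2 are all 1, so H_1 = Z.
  H_2: rank ker ∂_2 − rank ∂_3 = (3 − 3) − 0 = 0, and there is no ∂_3, so H_2 = 0.

As a check, the Euler characteristic is 9 − 10 + 3 = 2, which agrees with 3 − 1 + 0 = 2.

H_0 = Z^3,  H_1 = Z,  H_2 = 0.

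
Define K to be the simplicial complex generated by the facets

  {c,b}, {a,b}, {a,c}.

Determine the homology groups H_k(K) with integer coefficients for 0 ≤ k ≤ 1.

H_0 ≅ Z,  H_1 ≅ Z.

K has 3 vertices, 3 edges.
rank ∂_0 = 0, rank ∂_1 = 2 ⇒ b_0 = 3 − 0 − 2 = 1; all invariant factors of ∂_1 are 1 so no torsion. So H_0 = Z.
rank ∂_1 = 2, rank ∂_2 = 0 ⇒ b_1 = 3 − 2 − 0 = 1. So H_1 = Z.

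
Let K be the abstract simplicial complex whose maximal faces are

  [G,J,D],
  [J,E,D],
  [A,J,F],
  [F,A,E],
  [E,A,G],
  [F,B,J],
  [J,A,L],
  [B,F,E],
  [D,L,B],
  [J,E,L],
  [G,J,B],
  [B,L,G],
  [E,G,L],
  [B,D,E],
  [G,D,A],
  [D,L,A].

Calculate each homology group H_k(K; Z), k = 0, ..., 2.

H_0 ≅ Z,  H_1 ≅ Z^2,  H_2 ≅ Z.

K has 8 vertices, 24 edges, 16 triangles.
rank ∂_0 = 0, rank ∂_1 = 7 ⇒ b_0 = 8 − 0 − 7 = 1; all invariant factors of ∂_1 are 1 so no torsion. So H_0 = Z.
rank ∂_1 = 7, rank ∂_2 = 15 ⇒ b_1 = 24 − 7 − 15 = 2; all invariant factors of ∂_2 are 1 so no torsion. So H_1 = Z^2.
rank ∂_2 = 15, rank ∂_3 = 0 ⇒ b_2 = 16 − 15 − 0 = 1. So H_2 = Z.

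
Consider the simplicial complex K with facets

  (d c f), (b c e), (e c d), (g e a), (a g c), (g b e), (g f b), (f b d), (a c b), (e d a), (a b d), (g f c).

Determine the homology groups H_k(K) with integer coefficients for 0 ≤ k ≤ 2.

H_0 ≅ Z,  H_1 ≅ Z/2Z,  H_2 = 0.

We work with the vertex ordering a < b < c < d < e < f < g. The simplices of K, each written with vertices in increasing order, are:

  0-simplices (7): a, b, c, d, e, f, g
  1-simplices (18): ab, ac, ad, ae, ag, bc, bd, be, bf, bg, cd, ce, cf, cg, de, df, eg, fg
  2-simplices (12): abc, abd, acg, ade, aeg, bce, bdf, beg, bfg, cde, cdf, cfg

giving chain groups C_0 ≅ Z^7, C_1 ≅ Z^18, C_2 ≅ Z^12.

Boundary ∂_1: C_1 → C_0 sends each edge [p,q] (with p < q) to q − p. For instance
  ∂bg = g − b.
As a 7×18 matrix over Z this has rank 6, with invariant factors (1,1,1,1,1,1).

The boundary map ∂_2: C_2 → C_1 maps a triangle to the signed sum of its edges. For instance
  ∂bce = ce − be + bc,
  ∂beg = eg − bg + be.
As a 18×12 matrix over Z this has rank 12, with invariant factors (1,1,1,1,1,1,1,1,1,1,1,2).

Now H_k = ker ∂_k / im ∂_{k+1}, so:

  H_0: rank C_0 − rank ∂_1 = 7 − 6 = 1, and the invariant factors of ∂_1 are all 1, so H_0 = Z.
  H_1: rank ker ∂_1 − rank ∂_2 = (18 − 6) − 12 = 0, and ∂_2 has invariant factor 2 > 1, so H_1 = Z/2Z.
  H_2: rank ker ∂_2 − rank ∂_3 = (12 − 12) − 0 = 0, and there is no ∂_3, so H_2 = 0.

As a check, the Euler characteristic is 7 − 18 + 12 = 1, which agrees with 1 − 0 + 0 = 1.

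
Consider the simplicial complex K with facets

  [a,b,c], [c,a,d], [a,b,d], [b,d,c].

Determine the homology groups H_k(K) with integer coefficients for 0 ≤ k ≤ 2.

Fix the vertex order a < b < c < d and write every simplex with vertices in increasing order. Then dim K = 2 and the simplices of K are:

  0-simplices (4): a, b, c, d
  1-simplices (6): ab, ac, ad, bc, bd, cd
  2-simplices (4): abc, abd, acd, bcd

so the chain groups are C_0 ≅ Z^4, C_1 ≅ Z^6, C_2 ≅ Z^4.

The boundary map ∂_1: C_1 → C_0 sends each edge [p,q] (with p < q) to q − p.
As a 4×6 matrix over Z this has rank 3, with invariant factors (1,1,1).

∂_2: C_2 → C_1 acts by ∂[p,q,r] = [q,r] − [p,r] + [p,q]. For instance
  ∂acd = cd − ad + ac,
  ∂abd = bd − ad + ab.
This gives a 6×4 integer matrix of rank 3; reducing to Smith normal form yields diagonal entries (1,1,1).

Reading off H_k = ker ∂_k / im ∂_{k+1}:

  H_0: rank C_0 − rank ∂_1 = 4 − 3 = 1, and the invariant factors of ∂_1 are all 1, so H_0 ≅ Z.
  H_1: rank ker ∂_1 − rank ∂_2 = (6 − 3) − 3 = 0, and the invariant factors of ∂_2 are all 1, so H_1 ≅ 0.
  H_2: rank ker ∂_2 − rank ∂_3 = (4 − 3) − 0 = 1, and there is no ∂_3, so H_2 ≅ Z.

H_0 = Z,  H_1 = 0,  H_2 = Z.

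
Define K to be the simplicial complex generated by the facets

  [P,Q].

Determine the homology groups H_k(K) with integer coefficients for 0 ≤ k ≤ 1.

We work with the vertex ordering P < Q. The simplices of K, each written with vertices in increasing order, are:

  0-simplices (2): P, Q
  1-simplices (1): PQ

Hence C_0 ≅ Z^2, C_1 ≅ Z^1.

∂_1: C_1 → C_0 maps an edge to its endpoints' difference, ∂[p,q] = q − p. For instance
  ∂PQ = Q − P.
The 2×1 boundary matrix has rank 1 and Smith normal form diag(1).

Now H_k = ker ∂_k / im ∂_{k+1}, so:

  H_0: rank C_0 − rank ∂_1 = 2 − 1 = 1, and the invariant factors of ∂_1 are all 1, so H_0 ≅ Z.
  H_1: rank ker ∂_1 − rank ∂_2 = (1 − 1) − 0 = 0, and there is no ∂_2, so H_1 ≅ 0.

As a check, the Euler characteristic is 2 − 1 = 1, which agrees with 1 − 0 = 1.

H_0 = Z,  H_1 = 0.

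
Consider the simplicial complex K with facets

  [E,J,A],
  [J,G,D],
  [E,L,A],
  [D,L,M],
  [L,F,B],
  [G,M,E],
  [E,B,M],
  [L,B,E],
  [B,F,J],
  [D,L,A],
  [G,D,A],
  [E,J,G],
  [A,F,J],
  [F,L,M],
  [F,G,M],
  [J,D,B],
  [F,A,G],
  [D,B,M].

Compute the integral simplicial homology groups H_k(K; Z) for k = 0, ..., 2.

H_0 = Z,  H_1 = Z ⊕ Z/2,  H_2 = 0.

Take the total order A < B < D < E < F < G < J < L < M on the vertex set. Then K (dimension 2) consists of the simplices:

  0-simplices (9): A, B, D, E, F, G, J, L, M
  1-simplices (27): AD, AE, AF, AG, AJ, AL, BD, BE, BF, BJ, BL, BM, DG, DJ, DL, DM, EG, EJ, EL, EM, FG, FJ, FL, FM, GJ, GM, LM
  2-simplices (18): ADG, ADL, AEJ, AEL, AFG, AFJ, BDJ, BDM, BEL, BEM, BFJ, BFL, DGJ, DLM, EGJ, EGM, FGM, FLM

giving chain groups C_0 ≅ Z^9, C_1 ≅ Z^27, C_2 ≅ Z^18.

Boundary ∂_1: C_1 → C_0 is given by ∂[p,q] = [q] − [p].
The resulting 9×27 matrix has rank 8, and its Smith normal form has invariant factors (1,1,1,1,1,1,1,1).

Boundary ∂_2: C_2 → C_1 maps a triangle to the signed sum of its edges. For instance
  ∂AFG = FG − AG + AF,
  ∂BFL = FL − BL + BF.
As a 27×18 matrix over Z this has rank 18, with invariant factors (1,1,1,1,1,1,1,1,1,1,1,1,1,1,1,1,1,2).

Computing H_k = (kernel of ∂_k) / (image of ∂_{k+1}):

  H_0: rank C_0 − rank ∂_1 = 9 − 8 = 1, and the invariant factors of ∂_1 are all 1, so H_0 = Z.
  H_1: rank ker ∂_1 − rank ∂_2 = (27 − 8) − 18 = 1, and ∂_2 has invariant factor 2 > 1, so H_1 = Z ⊕ Z/2.
  H_2: rank ker ∂_2 − rank ∂_3 = (18 − 18) − 0 = 0, and there is no ∂_3, so H_2 = 0.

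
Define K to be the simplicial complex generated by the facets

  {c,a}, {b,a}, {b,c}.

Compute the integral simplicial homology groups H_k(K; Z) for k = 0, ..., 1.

H_0 = Z,  H_1 = Z.

K has 3 vertices, 3 edges.
rank ∂_0 = 0, rank ∂_1 = 2 ⇒ b_0 = 3 − 0 − 2 = 1; all invariant factors of ∂_1 are 1 so no torsion. So H_0 = Z.
rank ∂_1 = 2, rank ∂_2 = 0 ⇒ b_1 = 3 − 2 − 0 = 1. So H_1 = Z.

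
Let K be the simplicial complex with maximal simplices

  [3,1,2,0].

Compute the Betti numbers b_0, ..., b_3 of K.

b_0 = 1, b_1 = 0, b_2 = 0, b_3 = 0.

Order the vertices as 0 < 1 < 2 < 3. Listing each simplex with vertices in this order, K has dimension 3 with simplices:

  0-simplices (4): [0], [1], [2], [3]
  1-simplices (6): [0,1], [0,2], [0,3], [1,2], [1,3], [2,3]
  2-simplices (4): [0,1,2], [0,1,3], [0,2,3], [1,2,3]
  3-simplices (1): [0,1,2,3]

giving chain groups C_0 ≅ Z^4, C_1 ≅ Z^6, C_2 ≅ Z^4, C_3 ≅ Z^1.

The boundary map ∂_1: C_1 → C_0 sends each edge [p,q] (with p < q) to q − p.
The resulting 4×6 matrix has rank 3, and its Smith normal form has invariant factors (1,1,1).

Boundary ∂_2: C_2 → C_1 acts by ∂[p,q,r] = [q,r] − [p,r] + [p,q]. For instance
  ∂[0,1,3] = [1,3] − [0,3] + [0,1],
  ∂[1,2,3] = [2,3] − [1,3] + [1,2].
As a 6×4 matrix over Z this has rank 3, with invariant factors (1,1,1).

∂_3: C_3 → C_2 sends each 3-simplex σ to the alternating sum Σ_i (−1)^i (σ with its i-th vertex removed). For instance
  ∂[0,1,2,3] = [1,2,3] − [0,2,3] + [0,1,3] − [0,1,2].
This gives a 4×1 integer matrix of rank 1; reducing to Smith normal form yields diagonal entries (1).

From H_k ≅ ker(∂_k) / im(∂_{k+1}) we obtain:

  H_0: rank C_0 − rank ∂_1 = 4 − 3 = 1, and the invariant factors of ∂_1 are all 1, so H_0 ≅ Z.
  H_1: rank ker ∂_1 − rank ∂_2 = (6 − 3) − 3 = 0, and the invariant factors of ∂_2 are all 1, so H_1 ≅ 0.
  H_2: rank ker ∂_2 − rank ∂_3 = (4 − 3) − 1 = 0, and the invariant factors of ∂_3 are all 1, so H_2 ≅ 0.
  H_3: rank ker ∂_3 − rank ∂_4 = (1 − 1) − 0 = 0, and there is no ∂_4, so H_3 ≅ 0.

Hence the Betti numbers are b_0 = 1, b_1 = 0, b_2 = 0, b_3 = 0.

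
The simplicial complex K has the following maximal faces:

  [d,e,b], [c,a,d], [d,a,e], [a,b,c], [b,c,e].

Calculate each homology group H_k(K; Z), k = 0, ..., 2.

H_0 = Z,  H_1 = Z,  H_2 = 0.

We work with the vertex ordering a < b < c < d < e. The simplices of K, each written with vertices in increasing order, are:

  0-simplices (5): a, b, c, d, e
  1-simplices (10): ab, ac, ad, ae, bc, bd, be, cd, ce, de
  2-simplices (5): abc, acd, ade, bce, bde

so the chain groups are C_0 ≅ Z^5, C_1 ≅ Z^10, C_2 ≅ Z^5.

The boundary map ∂_1: C_1 → C_0 sends each edge [p,q] (with p < q) to q − p. For instance
  ∂ac = c − a.
As a 5×10 matrix over Z this has rank 4, with invariant factors (1,1,1,1).

Boundary ∂_2: C_2 → C_1 acts by ∂[p,q,r] = [q,r] − [p,r] + [p,q]. For instance
  ∂bde = de − be + bd,
  ∂abc = bc − ac + ab.
As a 10×5 matrix over Z this has rank 5, with invariant factors (1,1,1,1,1).

Now H_k = ker ∂_k / im ∂_{k+1}, so:

  H_0: rank C_0 − rank ∂_1 = 5 − 4 = 1, and the invariant factors of ∂_1 are all 1, so H_0 = Z.
  H_1: rank ker ∂_1 − rank ∂_2 = (10 − 4) − 5 = 1, and the invariant factors of ∂_2 are all 1, so H_1 = Z.
  H_2: rank ker ∂_2 − rank ∂_3 = (5 − 5) − 0 = 0, and there is no ∂_3, so H_2 = 0.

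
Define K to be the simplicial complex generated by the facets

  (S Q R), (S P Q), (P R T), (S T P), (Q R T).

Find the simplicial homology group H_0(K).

Order the vertices as P < Q < R < S < T. Listing each simplex with vertices in this order, K has dimension 2 with simplices:

  0-simplices (5): P, Q, R, S, T
  1-simplices (10): PQ, PR, PS, PT, QR, QS, QT, RS, RT, ST
  2-simplices (5): PQS, PRT, PST, QRS, QRT

giving chain groups C_0 ≅ Z^5, C_1 ≅ Z^10, C_2 ≅ Z^5.

∂_1: C_1 → C_0 is given by ∂[p,q] = [q] − [p].
The resulting 5×10 matrix has rank 4, and its Smith normal form has invariant factors (1,1,1,1).

∂_2: C_2 → C_1 maps a triangle to the signed sum of its edges. For instance
  ∂PQS = QS − PS + PQ,
  ∂QRS = RS − QS + QR.
The 10×5 boundary matrix has rank 5 and Smith normal form diag(1,1,1,1,1).

Computing H_k = (kernel of ∂_k) / (image of ∂_{k+1}):

  H_0: rank C_0 − rank ∂_1 = 5 − 4 = 1, and the invariant factors of ∂_1 are all 1, so H_0 = Z.

H_0 ≅ Z.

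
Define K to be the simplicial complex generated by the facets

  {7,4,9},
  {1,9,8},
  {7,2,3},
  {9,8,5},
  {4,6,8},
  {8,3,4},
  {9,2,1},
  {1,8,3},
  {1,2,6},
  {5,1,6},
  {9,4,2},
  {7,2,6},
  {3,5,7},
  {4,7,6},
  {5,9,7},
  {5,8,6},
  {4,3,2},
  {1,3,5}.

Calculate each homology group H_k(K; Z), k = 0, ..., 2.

H_0 ≅ Z,  H_1 ≅ Z ⊕ Z/2,  H_2 = 0.

Take the total order 1 < 2 < 3 < 4 < 5 < 6 < 7 < 8 < 9 on the vertex set. Then K (dimension 2) consists of the simplices:

  0-simplices (9): [1], [2], [3], [4], [5], [6], [7], [8], [9]
  1-simplices (27): (27 of them)
  2-simplices (18): [1,2,6], [1,2,9], [1,3,5], [1,3,8], [1,5,6], [1,8,9], [2,3,4], [2,3,7], [2,4,9], [2,6,7], [3,4,8], [3,5,7], [4,6,7], [4,6,8], [4,7,9], [5,6,8], [5,7,9], [5,8,9]

giving chain groups C_0 ≅ Z^9, C_1 ≅ Z^27, C_2 ≅ Z^18.

The boundary map ∂_1: C_1 → C_0 sends each edge [p,q] (with p < q) to q − p. For instance
  ∂[1,9] = [9] − [1].
The 9×27 boundary matrix has rank 8 and Smith normal form diag(1,1,1,1,1,1,1,1).

∂_2: C_2 → C_1 maps a triangle to the signed sum of its edges. For instance
  ∂[5,7,9] = [7,9] − [5,9] + [5,7],
  ∂[4,7,9] = [7,9] − [4,9] + [4,7].
The 27×18 boundary matrix has rank 18 and Smith normal form diag(1,1,1,1,1,1,1,1,1,1,1,1,1,1,1,1,1,2).

Now H_k = ker ∂_k / im ∂_{k+1}, so:

  H_0: rank C_0 − rank ∂_1 = 9 − 8 = 1, and the invariant factors of ∂_1 are all 1, so H_0 ≅ Z.
  H_1: rank ker ∂_1 − rank ∂_2 = (27 − 8) − 18 = 1, and ∂_2 has invariant factor 2 > 1, so H_1 ≅ Z ⊕ Z/2.
  H_2: rank ker ∂_2 − rank ∂_3 = (18 − 18) − 0 = 0, and there is no ∂_3, so H_2 ≅ 0.

As a check, the Euler characteristic is 9 − 27 + 18 = 0, which agrees with 1 − 1 + 0 = 0.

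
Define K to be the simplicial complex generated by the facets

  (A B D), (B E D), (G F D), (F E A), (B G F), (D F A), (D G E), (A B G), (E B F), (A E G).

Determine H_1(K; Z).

H_1 = Z/2.

Order the vertices as A < B < D < E < F < G. Listing each simplex with vertices in this order, K has dimension 2 with simplices:

  0-simplices (6): A, B, D, E, F, G
  1-simplices (15): AB, AD, AE, AF, AG, BD, BE, BF, BG, DE, DF, DG, EF, EG, FG
  2-simplices (10): ABD, ABG, ADF, AEF, AEG, BDE, BEF, BFG, DEG, DFG

so the chain groups are C_0 ≅ Z^6, C_1 ≅ Z^15, C_2 ≅ Z^10.

The boundary map ∂_1: C_1 → C_0 sends each edge [p,q] (with p < q) to q − p. For instance
  ∂AB = B − A.
As a 6×15 matrix over Z this has rank 5, with invariant factors (1,1,1,1,1).

∂_2: C_2 → C_1 acts by ∂[p,q,r] = [q,r] − [p,r] + [p,q]. For instance
  ∂BFG = FG − BG + BF,
  ∂ABD = BD − AD + AB.
This gives a 15×10 integer matrix of rank 10; reducing to Smith normal form yields diagonal entries (1,1,1,1,1,1,1,1,1,2).

Computing H_k = (kernel of ∂_k) / (image of ∂_{k+1}):

  H_1: rank ker ∂_1 − rank ∂_2 = (15 − 5) − 10 = 0, and ∂_2 has invariant factor 2 > 1, so H_1 ≅ Z/2.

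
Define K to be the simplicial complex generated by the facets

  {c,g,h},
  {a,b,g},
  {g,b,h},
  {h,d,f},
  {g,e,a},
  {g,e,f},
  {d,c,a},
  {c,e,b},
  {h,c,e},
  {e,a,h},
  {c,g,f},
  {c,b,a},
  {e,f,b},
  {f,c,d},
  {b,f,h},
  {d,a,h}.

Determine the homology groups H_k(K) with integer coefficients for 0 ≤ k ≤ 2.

We work with the vertex ordering a < b < c < d < e < f < g < h. The simplices of K, each written with vertices in increasing order, are:

  0-simplices (8): a, b, c, d, e, f, g, h
  1-simplices (24): ab, ac, ad, ae, ag, ah, bc, be, bf, bg, bh, cd, ce, cf, cg, ch, df, dh, ef, eg, eh, fg, fh, gh
  2-simplices (16): abc, abg, acd, adh, aeg, aeh, bce, bef, bfh, bgh, cdf, ceh, cfg, cgh, dfh, efg

giving chain groups C_0 ≅ Z^8, C_1 ≅ Z^24, C_2 ≅ Z^16.

The boundary map ∂_1: C_1 → C_0 sends each edge [p,q] (with p < q) to q − p.
As a 8×24 matrix over Z this has rank 7, with invariant factors (1,1,1,1,1,1,1).

∂_2: C_2 → C_1 acts by ∂[p,q,r] = [q,r] − [p,r] + [p,q]. For instance
  ∂abg = bg − ag + ab,
  ∂bgh = gh − bh + bg.
This gives a 24×16 integer matrix of rank 15; reducing to Smith normal form yields diagonal entries (1,1,1,1,1,1,1,1,1,1,1,1,1,1,1).

Reading off H_k = ker ∂_k / im ∂_{k+1}:

  H_0: rank C_0 − rank ∂_1 = 8 − 7 = 1, and the invariant factors of ∂_1 are all 1, so H_0 ≅ Z.
  H_1: rank ker ∂_1 − rank ∂_2 = (24 − 7) − 15 = 2, and the invariant factors of ∂_2 are all 1, so H_1 ≅ Z^2.
  H_2: rank ker ∂_2 − rank ∂_3 = (16 − 15) − 0 = 1, and there is no ∂_3, so H_2 ≅ Z.

(K is a triangulation of the torus T^2.)

H_0 = Z,  H_1 = Z^2,  H_2 = Z.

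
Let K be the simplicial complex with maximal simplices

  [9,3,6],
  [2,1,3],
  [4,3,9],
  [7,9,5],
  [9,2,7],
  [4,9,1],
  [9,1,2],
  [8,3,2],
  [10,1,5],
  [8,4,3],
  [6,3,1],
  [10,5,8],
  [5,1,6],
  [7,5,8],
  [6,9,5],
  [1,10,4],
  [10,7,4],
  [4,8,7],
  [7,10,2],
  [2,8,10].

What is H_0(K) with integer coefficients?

H_0 = Z.

Fix the vertex order 1 < 2 < 3 < 4 < 5 < 6 < 7 < 8 < 9 < 10 and write every simplex with vertices in increasing order. Then dim K = 2 and the simplices of K are:

  0-simplices (10): [1], [2], [3], [4], [5], [6], [7], [8], [9], [10]
  1-simplices (30): (30 of them)
  2-simplices (20): (20 of them)

Hence C_0 ≅ Z^10, C_1 ≅ Z^30, C_2 ≅ Z^20.

∂_1: C_1 → C_0 maps an edge to its endpoints' difference, ∂[p,q] = q − p. For instance
  ∂[4,7] = [7] − [4].
The resulting 10×30 matrix has rank 9, and its Smith normal form has invariant factors (1,1,1,1,1,1,1,1,1).

∂_2: C_2 → C_1 acts by ∂[p,q,r] = [q,r] − [p,r] + [p,q]. For instance
  ∂[1,2,9] = [2,9] − [1,9] + [1,2],
  ∂[1,5,6] = [5,6] − [1,6] + [1,5].
This gives a 30×20 integer matrix of rank 20; reducing to Smith normal form yields diagonal entries (1,1,1,1,1,1,1,1,1,1,1,1,1,1,1,1,1,1,1,2).

Reading off H_k = ker ∂_k / im ∂_{k+1}:

  H_0: rank C_0 − rank ∂_1 = 10 − 9 = 1, and the invariant factors of ∂_1 are all 1, so H_0 ≅ Z.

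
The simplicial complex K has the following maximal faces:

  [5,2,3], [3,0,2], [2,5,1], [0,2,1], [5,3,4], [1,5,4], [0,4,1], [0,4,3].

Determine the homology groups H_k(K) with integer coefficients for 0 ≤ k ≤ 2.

H_0 = Z,  H_1 = 0,  H_2 = Z.

Order the vertices as 0 < 1 < 2 < 3 < 4 < 5. Listing each simplex with vertices in this order, K has dimension 2 with simplices:

  0-simplices (6): [0], [1], [2], [3], [4], [5]
  1-simplices (12): [0,1], [0,2], [0,3], [0,4], [1,2], [1,4], [1,5], [2,3], [2,5], [3,4], [3,5], [4,5]
  2-simplices (8): [0,1,2], [0,1,4], [0,2,3], [0,3,4], [1,2,5], [1,4,5], [2,3,5], [3,4,5]

giving chain groups C_0 ≅ Z^6, C_1 ≅ Z^12, C_2 ≅ Z^8.

Boundary ∂_1: C_1 → C_0 maps an edge to its endpoints' difference, ∂[p,q] = q − p. For instance
  ∂[4,5] = [5] − [4].
This gives a 6×12 integer matrix of rank 5; reducing to Smith normal form yields diagonal entries (1,1,1,1,1).

The boundary map ∂_2: C_2 → C_1 maps a triangle to the signed sum of its edges. For instance
  ∂[0,1,2] = [1,2] − [0,2] + [0,1],
  ∂[1,4,5] = [4,5] − [1,5] + [1,4].
This gives a 12×8 integer matrix of rank 7; reducing to Smith normal form yields diagonal entries (1,1,1,1,1,1,1).

Computing H_k = (kernel of ∂_k) / (image of ∂_{k+1}):

  H_0: rank C_0 − rank ∂_1 = 6 − 5 = 1, and the invariant factors of ∂_1 are all 1, so H_0 = Z.
  H_1: rank ker ∂_1 − rank ∂_2 = (12 − 5) − 7 = 0, and the invariant factors of ∂_2 are all 1, so H_1 = 0.
  H_2: rank ker ∂_2 − rank ∂_3 = (8 − 7) − 0 = 1, and there is no ∂_3, so H_2 = Z.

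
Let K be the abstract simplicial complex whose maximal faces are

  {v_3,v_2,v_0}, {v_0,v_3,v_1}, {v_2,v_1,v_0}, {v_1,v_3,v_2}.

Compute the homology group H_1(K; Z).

Take the total order v_0 < v_1 < v_2 < v_3 on the vertex set. Then K (dimension 2) consists of the simplices:

  0-simplices (4): [v_0], [v_1], [v_2], [v_3]
  1-simplices (6): [v_0,v_1], [v_0,v_2], [v_0,v_3], [v_1,v_2], [v_1,v_3], [v_2,v_3]
  2-simplices (4): [v_0,v_1,v_2], [v_0,v_1,v_3], [v_0,v_2,v_3], [v_1,v_2,v_3]

Hence C_0 ≅ Z^4, C_1 ≅ Z^6, C_2 ≅ Z^4.

Boundary ∂_1: C_1 → C_0 maps an edge to its endpoints' difference, ∂[p,q] = q − p.
The 4×6 boundary matrix has rank 3 and Smith normal form diag(1,1,1).

Boundary ∂_2: C_2 → C_1 maps a triangle to the signed sum of its edges. For instance
  ∂[v_0,v_1,v_3] = [v_1,v_3] − [v_0,v_3] + [v_0,v_1],
  ∂[v_1,v_2,v_3] = [v_2,v_3] − [v_1,v_3] + [v_1,v_2].
As a 6×4 matrix over Z this has rank 3, with invariant factors (1,1,1).

Computing H_k = (kernel of ∂_k) / (image of ∂_{k+1}):

  H_1: rank ker ∂_1 − rank ∂_2 = (6 − 3) − 3 = 0, and the invariant factors of ∂_2 are all 1, so H_1 = 0.

H_1 = 0.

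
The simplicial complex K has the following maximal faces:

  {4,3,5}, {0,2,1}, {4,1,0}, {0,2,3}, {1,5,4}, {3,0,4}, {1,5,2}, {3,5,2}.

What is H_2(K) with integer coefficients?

H_2 = Z.

Order the vertices as 0 < 1 < 2 < 3 < 4 < 5. Listing each simplex with vertices in this order, K has dimension 2 with simplices:

  0-simplices (6): [0], [1], [2], [3], [4], [5]
  1-simplices (12): [0,1], [0,2], [0,3], [0,4], [1,2], [1,4], [1,5], [2,3], [2,5], [3,4], [3,5], [4,5]
  2-simplices (8): [0,1,2], [0,1,4], [0,2,3], [0,3,4], [1,2,5], [1,4,5], [2,3,5], [3,4,5]

Hence C_0 ≅ Z^6, C_1 ≅ Z^12, C_2 ≅ Z^8.

The boundary map ∂_1: C_1 → C_0 maps an edge to its endpoints' difference, ∂[p,q] = q − p. For instance
  ∂[0,2] = [2] − [0].
This gives a 6×12 integer matrix of rank 5; reducing to Smith normal form yields diagonal entries (1,1,1,1,1).

Boundary ∂_2: C_2 → C_1 maps a triangle to the signed sum of its edges. For instance
  ∂[0,2,3] = [2,3] − [0,3] + [0,2],
  ∂[1,2,5] = [2,5] − [1,5] + [1,2].
The resulting 12×8 matrix has rank 7, and its Smith normal form has invariant factors (1,1,1,1,1,1,1).

Computing H_k = (kernel of ∂_k) / (image of ∂_{k+1}):

  H_2: rank ker ∂_2 − rank ∂_3 = (8 − 7) − 0 = 1, and there is no ∂_3, so H_2 ≅ Z.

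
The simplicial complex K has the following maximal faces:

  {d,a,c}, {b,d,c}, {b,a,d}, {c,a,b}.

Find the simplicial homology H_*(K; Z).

Take the total order a < b < c < d on the vertex set. Then K (dimension 2) consists of the simplices:

  0-simplices (4): a, b, c, d
  1-simplices (6): ab, ac, ad, bc, bd, cd
  2-simplices (4): abc, abd, acd, bcd

Hence C_0 ≅ Z^4, C_1 ≅ Z^6, C_2 ≅ Z^4.

The boundary map ∂_1: C_1 → C_0 is given by ∂[p,q] = [q] − [p]. For instance
  ∂bd = d − b.
As a 4×6 matrix over Z this has rank 3, with invariant factors (1,1,1).

∂_2: C_2 → C_1 sends each 2-simplex [p,q,r] to [q,r] − [p,r] + [p,q]. For instance
  ∂abc = bc − ac + ab,
  ∂abd = bd − ad + ab.
This gives a 6×4 integer matrix of rank 3; reducing to Smith normal form yields diagonal entries (1,1,1).

From H_k ≅ ker(∂_k) / im(∂_{k+1}) we obtain:

  H_0: rank C_0 − rank ∂_1 = 4 − 3 = 1, and the invariant factors of ∂_1 are all 1, so H_0 ≅ Z.
  H_1: rank ker ∂_1 − rank ∂_2 = (6 − 3) − 3 = 0, and the invariant factors of ∂_2 are all 1, so H_1 ≅ 0.
  H_2: rank ker ∂_2 − rank ∂_3 = (4 − 3) − 0 = 1, and there is no ∂_3, so H_2 ≅ Z.

As a check, the Euler characteristic is 4 − 6 + 4 = 2, which agrees with 1 − 0 + 1 = 2.
(K is a triangulation of the 2-sphere S^2.)

H_0 = Z,  H_1 = 0,  H_2 = Z.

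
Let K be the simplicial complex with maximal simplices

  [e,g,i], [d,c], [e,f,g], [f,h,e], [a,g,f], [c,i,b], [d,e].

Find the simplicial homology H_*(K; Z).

Order the vertices as a < b < c < d < e < f < g < h < i. Listing each simplex with vertices in this order, K has dimension 2 with simplices:

  0-simplices (9): a, b, c, d, e, f, g, h, i
  1-simplices (14): af, ag, bc, bi, cd, ci, de, ef, eg, eh, ei, fg, fh, gi
  2-simplices (5): afg, bci, efg, efh, egi

Hence C_0 ≅ Z^9, C_1 ≅ Z^14, C_2 ≅ Z^5.

Boundary ∂_1: C_1 → C_0 maps an edge to its endpoints' difference, ∂[p,q] = q − p. For instance
  ∂bc = c − b.
This gives a 9×14 integer matrix of rank 8; reducing to Smith normal form yields diagonal entries (1,1,1,1,1,1,1,1).

The boundary map ∂_2: C_2 → C_1 sends each 2-simplex [p,q,r] to [q,r] − [p,r] + [p,q]. For instance
  ∂efh = fh − eh + ef,
  ∂egi = gi − ei + eg.
As a 14×5 matrix over Z this has rank 5, with invariant factors (1,1,1,1,1).

Reading off H_k = ker ∂_k / im ∂_{k+1}:

  H_0: rank C_0 − rank ∂_1 = 9 − 8 = 1, and the invariant factors of ∂_1 are all 1, so H_0 ≅ Z.
  H_1: rank ker ∂_1 − rank ∂_2 = (14 − 8) − 5 = 1, and the invariant factors of ∂_2 are all 1, so H_1 ≅ Z.
  H_2: rank ker ∂_2 − rank ∂_3 = (5 − 5) − 0 = 0, and there is no ∂_3, so H_2 ≅ 0.

As a check, the Euler characteristic is 9 − 14 + 5 = 0, which agrees with 1 − 1 + 0 = 0.

H_0 = Z,  H_1 = Z,  H_2 = 0.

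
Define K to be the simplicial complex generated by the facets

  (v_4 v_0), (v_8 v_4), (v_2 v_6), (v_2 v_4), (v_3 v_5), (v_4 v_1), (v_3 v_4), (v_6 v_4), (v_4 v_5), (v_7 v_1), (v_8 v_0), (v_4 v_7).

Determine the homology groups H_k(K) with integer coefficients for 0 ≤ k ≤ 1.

K has 9 vertices, 12 edges.
rank ∂_0 = 0, rank ∂_1 = 8 ⇒ b_0 = 9 − 0 − 8 = 1; all invariant factors of ∂_1 are 1 so no torsion. So H_0 ≅ Z.
rank ∂_1 = 8, rank ∂_2 = 0 ⇒ b_1 = 12 − 8 − 0 = 4. So H_1 ≅ Z^4.

H_0 ≅ Z,  H_1 ≅ Z^4.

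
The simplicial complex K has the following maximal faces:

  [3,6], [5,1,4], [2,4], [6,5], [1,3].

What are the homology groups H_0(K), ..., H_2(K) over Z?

Fix the vertex order 1 < 2 < 3 < 4 < 5 < 6 and write every simplex with vertices in increasing order. Then dim K = 2 and the simplices of K are:

  0-simplices (6): [1], [2], [3], [4], [5], [6]
  1-simplices (7): [1,3], [1,4], [1,5], [2,4], [3,6], [4,5], [5,6]
  2-simplices (1): [1,4,5]

giving chain groups C_0 ≅ Z^6, C_1 ≅ Z^7, C_2 ≅ Z^1.

The boundary map ∂_1: C_1 → C_0 maps an edge to its endpoints' difference, ∂[p,q] = q − p.
As a 6×7 matrix over Z this has rank 5, with invariant factors (1,1,1,1,1).

Boundary ∂_2: C_2 → C_1 maps a triangle to the signed sum of its edges. For instance
  ∂[1,4,5] = [4,5] − [1,5] + [1,4].
The resulting 7×1 matrix has rank 1, and its Smith normal form has invariant factors (1).

Now H_k = ker ∂_k / im ∂_{k+1}, so:

  H_0: rank C_0 − rank ∂_1 = 6 − 5 = 1, and the invariant factors of ∂_1 are all 1, so H_0 ≅ Z.
  H_1: rank ker ∂_1 − rank ∂_2 = (7 − 5) − 1 = 1, and the invariant factors of ∂_2 are all 1, so H_1 ≅ Z.
  H_2: rank ker ∂_2 − rank ∂_3 = (1 − 1) − 0 = 0, and there is no ∂_3, so H_2 ≅ 0.

As a check, the Euler characteristic is 6 − 7 + 1 = 0, which agrees with 1 − 1 + 0 = 0.

H_0 = Z,  H_1 = Z,  H_2 = 0.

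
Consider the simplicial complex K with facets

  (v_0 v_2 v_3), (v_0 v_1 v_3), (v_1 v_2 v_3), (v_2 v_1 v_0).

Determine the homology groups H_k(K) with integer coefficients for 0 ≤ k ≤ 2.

Fix the vertex order v_0 < v_1 < v_2 < v_3 and write every simplex with vertices in increasing order. Then dim K = 2 and the simplices of K are:

  0-simplices (4): [v_0], [v_1], [v_2], [v_3]
  1-simplices (6): [v_0,v_1], [v_0,v_2], [v_0,v_3], [v_1,v_2], [v_1,v_3], [v_2,v_3]
  2-simplices (4): [v_0,v_1,v_2], [v_0,v_1,v_3], [v_0,v_2,v_3], [v_1,v_2,v_3]

giving chain groups C_0 ≅ Z^4, C_1 ≅ Z^6, C_2 ≅ Z^4.

Boundary ∂_1: C_1 → C_0 maps an edge to its endpoints' difference, ∂[p,q] = q − p.
The resulting 4×6 matrix has rank 3, and its Smith normal form has invariant factors (1,1,1).

Boundary ∂_2: C_2 → C_1 maps a triangle to the signed sum of its edges. For instance
  ∂[v_0,v_1,v_3] = [v_1,v_3] − [v_0,v_3] + [v_0,v_1],
  ∂[v_0,v_2,v_3] = [v_2,v_3] − [v_0,v_3] + [v_0,v_2].
The resulting 6×4 matrix has rank 3, and its Smith normal form has invariant factors (1,1,1).

Reading off H_k = ker ∂_k / im ∂_{k+1}:

  H_0: rank C_0 − rank ∂_1 = 4 − 3 = 1, and the invariant factors of ∂_1 are all 1, so H_0 = Z.
  H_1: rank ker ∂_1 − rank ∂_2 = (6 − 3) − 3 = 0, and the invariant factors of ∂_2 are all 1, so H_1 = 0.
  H_2: rank ker ∂_2 − rank ∂_3 = (4 − 3) − 0 = 1, and there is no ∂_3, so H_2 = Z.

As a check, the Euler characteristic is 4 − 6 + 4 = 2, which agrees with 1 − 0 + 1 = 2.

H_0 ≅ Z,  H_1 = 0,  H_2 ≅ Z.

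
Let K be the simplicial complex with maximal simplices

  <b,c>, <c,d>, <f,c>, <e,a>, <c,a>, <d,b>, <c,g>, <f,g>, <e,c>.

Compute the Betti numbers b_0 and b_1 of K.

b_0 = 1, b_1 = 3.

Take the total order a < b < c < d < e < f < g on the vertex set. Then K (dimension 1) consists of the simplices:

  0-simplices (7): a, b, c, d, e, f, g
  1-simplices (9): ac, ae, bc, bd, cd, ce, cf, cg, fg

so the chain groups are C_0 ≅ Z^7, C_1 ≅ Z^9.

Boundary ∂_1: C_1 → C_0 maps an edge to its endpoints' difference, ∂[p,q] = q − p. For instance
  ∂bd = d − b.
As a 7×9 matrix over Z this has rank 6, with invariant factors (1,1,1,1,1,1).

From H_k ≅ ker(∂_k) / im(∂_{k+1}) we obtain:

  H_0: rank C_0 − rank ∂_1 = 7 − 6 = 1, and the invariant factors of ∂_1 are all 1, so H_0 ≅ Z.
  H_1: rank ker ∂_1 − rank ∂_2 = (9 − 6) − 0 = 3, and there is no ∂_2, so H_1 ≅ Z^3.

Hence the Betti numbers are b_0 = 1, b_1 = 3.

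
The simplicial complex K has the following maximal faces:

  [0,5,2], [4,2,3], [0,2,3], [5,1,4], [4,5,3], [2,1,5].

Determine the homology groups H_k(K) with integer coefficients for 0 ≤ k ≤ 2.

K has 6 vertices, 12 edges, 6 triangles.
rank ∂_0 = 0, rank ∂_1 = 5 ⇒ b_0 = 6 − 0 − 5 = 1; all invariant factors of ∂_1 are 1 so no torsion. So H_0 ≅ Z.
rank ∂_1 = 5, rank ∂_2 = 6 ⇒ b_1 = 12 − 5 − 6 = 1; all invariant factors of ∂_2 are 1 so no torsion. So H_1 ≅ Z.
rank ∂_2 = 6, rank ∂_3 = 0 ⇒ b_2 = 6 − 6 − 0 = 0. So H_2 ≅ 0.

H_0 = Z,  H_1 = Z,  H_2 = 0.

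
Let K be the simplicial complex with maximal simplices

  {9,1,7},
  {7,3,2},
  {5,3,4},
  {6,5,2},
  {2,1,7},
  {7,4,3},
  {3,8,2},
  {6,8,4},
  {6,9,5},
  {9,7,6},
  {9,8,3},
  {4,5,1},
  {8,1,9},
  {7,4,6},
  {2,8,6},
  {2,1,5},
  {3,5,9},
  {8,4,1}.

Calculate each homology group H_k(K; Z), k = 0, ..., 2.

H_0 = Z,  H_1 = Z^2,  H_2 = Z.

Fix the vertex order 1 < 2 < 3 < 4 < 5 < 6 < 7 < 8 < 9 and write every simplex with vertices in increasing order. Then dim K = 2 and the simplices of K are:

  0-simplices (9): [1], [2], [3], [4], [5], [6], [7], [8], [9]
  1-simplices (27): (27 of them)
  2-simplices (18): [1,2,5], [1,2,7], [1,4,5], [1,4,8], [1,7,9], [1,8,9], [2,3,7], [2,3,8], [2,5,6], [2,6,8], [3,4,5], [3,4,7], [3,5,9], [3,8,9], [4,6,7], [4,6,8], [5,6,9], [6,7,9]

Hence C_0 ≅ Z^9, C_1 ≅ Z^27, C_2 ≅ Z^18.

∂_1: C_1 → C_0 is given by ∂[p,q] = [q] − [p].
The resulting 9×27 matrix has rank 8, and its Smith normal form has invariant factors (1,1,1,1,1,1,1,1).

Boundary ∂_2: C_2 → C_1 acts by ∂[p,q,r] = [q,r] − [p,r] + [p,q]. For instance
  ∂[3,8,9] = [8,9] − [3,9] + [3,8],
  ∂[1,8,9] = [8,9] − [1,9] + [1,8].
The 27×18 boundary matrix has rank 17 and Smith normal form diag(1,1,1,1,1,1,1,1,1,1,1,1,1,1,1,1,1).

Now H_k = ker ∂_k / im ∂_{k+1}, so:

  H_0: rank C_0 − rank ∂_1 = 9 − 8 = 1, and the invariant factors of ∂_1 are all 1, so H_0 ≅ Z.
  H_1: rank ker ∂_1 − rank ∂_2 = (27 − 8) − 17 = 2, and the invariant factors of ∂_2 are all 1, so H_1 ≅ Z^2.
  H_2: rank ker ∂_2 − rank ∂_3 = (18 − 17) − 0 = 1, and there is no ∂_3, so H_2 ≅ Z.

(K is a triangulation of the torus T^2.)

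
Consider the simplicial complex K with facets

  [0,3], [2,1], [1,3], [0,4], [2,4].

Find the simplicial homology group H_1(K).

H_1 = Z.

K has 5 vertices, 5 edges.
rank ∂_1 = 4, rank ∂_2 = 0 ⇒ b_1 = 5 − 4 − 0 = 1. So H_1 ≅ Z.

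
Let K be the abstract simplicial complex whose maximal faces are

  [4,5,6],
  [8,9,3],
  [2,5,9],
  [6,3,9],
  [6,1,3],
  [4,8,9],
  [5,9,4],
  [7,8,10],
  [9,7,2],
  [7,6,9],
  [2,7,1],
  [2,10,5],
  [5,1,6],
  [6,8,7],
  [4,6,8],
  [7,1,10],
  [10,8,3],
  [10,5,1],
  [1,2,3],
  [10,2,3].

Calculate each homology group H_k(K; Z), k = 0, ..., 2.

Take the total order 1 < 2 < 3 < 4 < 5 < 6 < 7 < 8 < 9 < 10 on the vertex set. Then K (dimension 2) consists of the simplices:

  0-simplices (10): [1], [2], [3], [4], [5], [6], [7], [8], [9], [10]
  1-simplices (30): (30 of them)
  2-simplices (20): (20 of them)

so the chain groups are C_0 ≅ Z^10, C_1 ≅ Z^30, C_2 ≅ Z^20.

∂_1: C_1 → C_0 maps an edge to its endpoints' difference, ∂[p,q] = q − p.
The resulting 10×30 matrix has rank 9, and its Smith normal form has invariant factors (1,1,1,1,1,1,1,1,1).

The boundary map ∂_2: C_2 → C_1 maps a triangle to the signed sum of its edges. For instance
  ∂[2,7,9] = [7,9] − [2,9] + [2,7],
  ∂[1,5,10] = [5,10] − [1,10] + [1,5].
This gives a 30×20 integer matrix of rank 20; reducing to Smith normal form yields diagonal entries (1,1,1,1,1,1,1,1,1,1,1,1,1,1,1,1,1,1,1,2).

Reading off H_k = ker ∂_k / im ∂_{k+1}:

  H_0: rank C_0 − rank ∂_1 = 10 − 9 = 1, and the invariant factors of ∂_1 are all 1, so H_0 = Z.
  H_1: rank ker ∂_1 − rank ∂_2 = (30 − 9) − 20 = 1, and ∂_2 has invariant factor 2 > 1, so H_1 = Z ⊕ Z_2.
  H_2: rank ker ∂_2 − rank ∂_3 = (20 − 20) − 0 = 0, and there is no ∂_3, so H_2 = 0.

H_0 = Z,  H_1 = Z ⊕ Z_2,  H_2 = 0.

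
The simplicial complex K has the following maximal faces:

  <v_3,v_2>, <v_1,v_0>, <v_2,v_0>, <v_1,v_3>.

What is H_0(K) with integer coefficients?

H_0 = Z.

K has 4 vertices, 4 edges.
rank ∂_0 = 0, rank ∂_1 = 3 ⇒ b_0 = 4 − 0 − 3 = 1; all invariant factors of ∂_1 are 1 so no torsion. So H_0 ≅ Z.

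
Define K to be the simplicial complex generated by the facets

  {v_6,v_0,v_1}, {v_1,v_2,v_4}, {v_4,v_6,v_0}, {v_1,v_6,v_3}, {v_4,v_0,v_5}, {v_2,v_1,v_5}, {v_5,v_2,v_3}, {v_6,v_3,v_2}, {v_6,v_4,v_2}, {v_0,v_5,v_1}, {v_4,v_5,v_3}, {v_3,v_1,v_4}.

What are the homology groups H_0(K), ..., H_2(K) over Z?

H_0 ≅ Z,  H_1 ≅ Z_2,  H_2 = 0.

Order the vertices as v_0 < v_1 < v_2 < v_3 < v_4 < v_5 < v_6. Listing each simplex with vertices in this order, K has dimension 2 with simplices:

  0-simplices (7): [v_0], [v_1], [v_2], [v_3], [v_4], [v_5], [v_6]
  1-simplices (18): (18 of them)
  2-simplices (12): (12 of them)

Hence C_0 ≅ Z^7, C_1 ≅ Z^18, C_2 ≅ Z^12.

∂_1: C_1 → C_0 is given by ∂[p,q] = [q] − [p]. For instance
  ∂[v_3,v_5] = [v_5] − [v_3].
As a 7×18 matrix over Z this has rank 6, with invariant factors (1,1,1,1,1,1).

∂_2: C_2 → C_1 acts by ∂[p,q,r] = [q,r] − [p,r] + [p,q]. For instance
  ∂[v_1,v_2,v_4] = [v_2,v_4] − [v_1,v_4] + [v_1,v_2],
  ∂[v_1,v_2,v_5] = [v_2,v_5] − [v_1,v_5] + [v_1,v_2].
The 18×12 boundary matrix has rank 12 and Smith normal form diag(1,1,1,1,1,1,1,1,1,1,1,2).

Computing H_k = (kernel of ∂_k) / (image of ∂_{k+1}):

  H_0: rank C_0 − rank ∂_1 = 7 − 6 = 1, and the invariant factors of ∂_1 are all 1, so H_0 = Z.
  H_1: rank ker ∂_1 − rank ∂_2 = (18 − 6) − 12 = 0, and ∂_2 has invariant factor 2 > 1, so H_1 = Z_2.
  H_2: rank ker ∂_2 − rank ∂_3 = (12 − 12) − 0 = 0, and there is no ∂_3, so H_2 = 0.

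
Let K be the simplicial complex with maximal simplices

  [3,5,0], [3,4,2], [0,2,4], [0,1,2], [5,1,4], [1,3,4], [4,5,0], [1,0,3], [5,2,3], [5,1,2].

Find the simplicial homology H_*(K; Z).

H_0 = Z,  H_1 = Z/2,  H_2 = 0.

K has 6 vertices, 15 edges, 10 triangles.
rank ∂_0 = 0, rank ∂_1 = 5 ⇒ b_0 = 6 − 0 − 5 = 1; all invariant factors of ∂_1 are 1 so no torsion. So H_0 ≅ Z.
rank ∂_1 = 5, rank ∂_2 = 10 ⇒ b_1 = 15 − 5 − 10 = 0; ∂_2 has invariant factor(s) [2] giving torsion. So H_1 ≅ Z/2.
rank ∂_2 = 10, rank ∂_3 = 0 ⇒ b_2 = 10 − 10 − 0 = 0. So H_2 ≅ 0.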